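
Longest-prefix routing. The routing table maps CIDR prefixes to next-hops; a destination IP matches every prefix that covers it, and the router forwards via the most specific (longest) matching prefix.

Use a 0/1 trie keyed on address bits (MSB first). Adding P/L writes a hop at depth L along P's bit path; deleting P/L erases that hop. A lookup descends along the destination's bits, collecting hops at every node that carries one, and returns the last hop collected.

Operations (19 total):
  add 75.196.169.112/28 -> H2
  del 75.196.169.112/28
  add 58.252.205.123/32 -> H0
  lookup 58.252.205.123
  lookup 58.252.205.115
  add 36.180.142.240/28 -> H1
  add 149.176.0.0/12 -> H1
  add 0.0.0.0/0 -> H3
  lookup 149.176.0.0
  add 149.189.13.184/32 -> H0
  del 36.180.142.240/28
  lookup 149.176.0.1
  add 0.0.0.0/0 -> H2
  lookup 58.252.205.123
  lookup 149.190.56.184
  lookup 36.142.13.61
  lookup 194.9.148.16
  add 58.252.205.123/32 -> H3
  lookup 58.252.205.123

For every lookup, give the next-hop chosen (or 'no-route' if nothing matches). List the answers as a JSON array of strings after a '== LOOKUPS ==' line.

Process each operation:
  add 75.196.169.112/28 -> H2 at depth 28
  - 75.196.169.112/28 clear@28
  add 58.252.205.123/32 -> H0 at depth 32
  lookup 58.252.205.123: bits 00111010111111001100110101111011 walk d0:-→d1:-→d2:-→d3:-→d4:-→d5:-→d6:-→d7:-→d8:-→d9:-→d10:-→d11:-→d12:-→d13:-→d14:-→d15:-→d16:-→d17:-→d18:-→d19:-→d20:-→d21:-→d22:-→d23:-→d24:-→d25:-→d26:-→d27:-→d28:-→d29:-→d30:-→d31:-→d32:H0 -> H0
  lookup 58.252.205.115: bits 0011101011111100110011010111 walk d0:-→d1:-→d2:-→d3:-→d4:-→d5:-→d6:-→d7:-→d8:-→d9:-→d10:-→d11:-→d12:-→d13:-→d14:-→d15:-→d16:-→d17:-→d18:-→d19:-→d20:-→d21:-→d22:-→d23:-→d24:-→d25:-→d26:-→d27:-→d28:- -> no-route
  add 36.180.142.240/28 -> H1 at depth 28
  add 149.176.0.0/12 -> H1 at depth 12
  add 0.0.0.0/0 -> H3 at depth 0
  lookup 149.176.0.0: bits 100101011011 walk d0:H3→d1:-→d2:-→d3:-→d4:-→d5:-→d6:-→d7:-→d8:-→d9:-→d10:-→d11:-→d12:H1 -> H1
  add 149.189.13.184/32 -> H0 at depth 32
  - 36.180.142.240/28 clear@28
  lookup 149.176.0.1: bits 100101011011 walk d0:H3→d1:-→d2:-→d3:-→d4:-→d5:-→d6:-→d7:-→d8:-→d9:-→d10:-→d11:-→d12:H1 -> H1
  add 0.0.0.0/0 -> H2 at depth 0
  lookup 58.252.205.123: bits 00111010111111001100110101111011 walk d0:H2→d1:-→d2:-→d3:-→d4:-→d5:-→d6:-→d7:-→d8:-→d9:-→d10:-→d11:-→d12:-→d13:-→d14:-→d15:-→d16:-→d17:-→d18:-→d19:-→d20:-→d21:-→d22:-→d23:-→d24:-→d25:-→d26:-→d27:-→d28:-→d29:-→d30:-→d31:-→d32:H0 -> H0
  lookup 149.190.56.184: bits 10010101101111 walk d0:H2→d1:-→d2:-→d3:-→d4:-→d5:-→d6:-→d7:-→d8:-→d9:-→d10:-→d11:-→d12:H1→d13:-→d14:- -> H1
  lookup 36.142.13.61: bits 0010010010 walk d0:H2→d1:-→d2:-→d3:-→d4:-→d5:-→d6:-→d7:-→d8:-→d9:-→d10:- -> H2
  lookup 194.9.148.16: bits 1 walk d0:H2→d1:- -> H2
  add 58.252.205.123/32 -> H3 at depth 32
  lookup 58.252.205.123: bits 00111010111111001100110101111011 walk d0:H2→d1:-→d2:-→d3:-→d4:-→d5:-→d6:-→d7:-→d8:-→d9:-→d10:-→d11:-→d12:-→d13:-→d14:-→d15:-→d16:-→d17:-→d18:-→d19:-→d20:-→d21:-→d22:-→d23:-→d24:-→d25:-→d26:-→d27:-→d28:-→d29:-→d30:-→d31:-→d32:H3 -> H3

== LOOKUPS ==
["H0","no-route","H1","H1","H0","H1","H2","H2","H3"]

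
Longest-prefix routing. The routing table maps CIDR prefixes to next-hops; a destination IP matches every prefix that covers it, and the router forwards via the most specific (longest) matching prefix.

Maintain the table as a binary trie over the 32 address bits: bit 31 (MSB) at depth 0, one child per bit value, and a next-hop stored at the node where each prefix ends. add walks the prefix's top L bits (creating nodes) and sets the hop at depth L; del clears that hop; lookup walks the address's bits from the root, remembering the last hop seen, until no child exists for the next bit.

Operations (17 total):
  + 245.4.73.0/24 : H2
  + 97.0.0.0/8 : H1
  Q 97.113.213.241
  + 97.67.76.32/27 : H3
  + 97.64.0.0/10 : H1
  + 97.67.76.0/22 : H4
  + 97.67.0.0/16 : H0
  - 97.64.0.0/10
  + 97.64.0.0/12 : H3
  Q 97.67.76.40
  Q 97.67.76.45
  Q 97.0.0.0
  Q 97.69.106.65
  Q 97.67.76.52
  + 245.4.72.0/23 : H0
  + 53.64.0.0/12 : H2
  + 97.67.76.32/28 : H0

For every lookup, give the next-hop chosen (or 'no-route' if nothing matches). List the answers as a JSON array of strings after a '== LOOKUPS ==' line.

Process each operation:
  add 245.4.73.0/24 -> H2 at depth 24
  add 97.0.0.0/8 -> H1 at depth 8
  ? 97.113.213.241  path d0:-→d1:-→d2:-→d3:-→d4:-→d5:-→d6:-→d7:-→d8:H1  best=H1
  add 97.67.76.32/27 -> H3 at depth 27
  add 97.64.0.0/10 -> H1 at depth 10
  add 97.67.76.0/22 -> H4 at depth 22
  add 97.67.0.0/16 -> H0 at depth 16
  - 97.64.0.0/10 clear@10
  add 97.64.0.0/12 -> H3 at depth 12
  ? 97.67.76.40  path d0:-→d1:-→d2:-→d3:-→d4:-→d5:-→d6:-→d7:-→d8:H1→d9:-→d10:-→d11:-→d12:H3→d13:-→d14:-→d15:-→d16:H0→d17:-→d18:-→d19:-→d20:-→d21:-→d22:H4→d23:-→d24:-→d25:-→d26:-→d27:H3  best=H3
  ? 97.67.76.45  path d0:-→d1:-→d2:-→d3:-→d4:-→d5:-→d6:-→d7:-→d8:H1→d9:-→d10:-→d11:-→d12:H3→d13:-→d14:-→d15:-→d16:H0→d17:-→d18:-→d19:-→d20:-→d21:-→d22:H4→d23:-→d24:-→d25:-→d26:-→d27:H3  best=H3
  ? 97.0.0.0  path d0:-→d1:-→d2:-→d3:-→d4:-→d5:-→d6:-→d7:-→d8:H1→d9:-  best=H1
  ? 97.69.106.65  path d0:-→d1:-→d2:-→d3:-→d4:-→d5:-→d6:-→d7:-→d8:H1→d9:-→d10:-→d11:-→d12:H3→d13:-  best=H3
  ? 97.67.76.52  path d0:-→d1:-→d2:-→d3:-→d4:-→d5:-→d6:-→d7:-→d8:H1→d9:-→d10:-→d11:-→d12:H3→d13:-→d14:-→d15:-→d16:H0→d17:-→d18:-→d19:-→d20:-→d21:-→d22:H4→d23:-→d24:-→d25:-→d26:-→d27:H3  best=H3
  add 245.4.72.0/23 -> H0 at depth 23
  add 53.64.0.0/12 -> H2 at depth 12
  add 97.67.76.32/28 -> H0 at depth 28

== LOOKUPS ==
["H1","H3","H3","H1","H3","H3"]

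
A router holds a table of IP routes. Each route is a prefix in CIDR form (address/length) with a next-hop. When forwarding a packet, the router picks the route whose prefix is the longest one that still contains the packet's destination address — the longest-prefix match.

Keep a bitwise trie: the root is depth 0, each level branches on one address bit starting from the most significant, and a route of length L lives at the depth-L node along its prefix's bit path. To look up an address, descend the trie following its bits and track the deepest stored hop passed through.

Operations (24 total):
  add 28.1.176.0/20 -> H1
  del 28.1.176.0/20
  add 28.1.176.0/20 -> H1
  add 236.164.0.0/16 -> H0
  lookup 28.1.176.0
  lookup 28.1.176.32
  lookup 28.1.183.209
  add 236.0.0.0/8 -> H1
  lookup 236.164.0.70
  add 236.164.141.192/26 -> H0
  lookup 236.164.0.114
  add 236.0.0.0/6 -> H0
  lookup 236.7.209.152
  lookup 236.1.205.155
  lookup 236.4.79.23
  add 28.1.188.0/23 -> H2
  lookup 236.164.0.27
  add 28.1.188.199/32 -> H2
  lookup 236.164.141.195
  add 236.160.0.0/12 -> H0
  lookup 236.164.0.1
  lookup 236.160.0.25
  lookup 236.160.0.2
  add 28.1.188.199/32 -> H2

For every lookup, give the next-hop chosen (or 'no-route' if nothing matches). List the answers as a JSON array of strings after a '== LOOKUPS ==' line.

Apply in order:
  add 28.1.176.0/20 -> H1 at depth 20
  - 28.1.176.0/20 clear@20
  add 28.1.176.0/20 -> H1 at depth 20
  add 236.164.0.0/16 -> H0 at depth 16
  ? 28.1.176.0  path d0:-→d1:-→d2:-→d3:-→d4:-→d5:-→d6:-→d7:-→d8:-→d9:-→d10:-→d11:-→d12:-→d13:-→d14:-→d15:-→d16:-→d17:-→d18:-→d19:-→d20:H1  best=H1
  ? 28.1.176.32  path d0:-→d1:-→d2:-→d3:-→d4:-→d5:-→d6:-→d7:-→d8:-→d9:-→d10:-→d11:-→d12:-→d13:-→d14:-→d15:-→d16:-→d17:-→d18:-→d19:-→d20:H1  best=H1
  ? 28.1.183.209  path d0:-→d1:-→d2:-→d3:-→d4:-→d5:-→d6:-→d7:-→d8:-→d9:-→d10:-→d11:-→d12:-→d13:-→d14:-→d15:-→d16:-→d17:-→d18:-→d19:-→d20:H1  best=H1
  add 236.0.0.0/8 -> H1 at depth 8
  ? 236.164.0.70  path d0:-→d1:-→d2:-→d3:-→d4:-→d5:-→d6:-→d7:-→d8:H1→d9:-→d10:-→d11:-→d12:-→d13:-→d14:-→d15:-→d16:H0  best=H0
  add 236.164.141.192/26 -> H0 at depth 26
  ? 236.164.0.114  path d0:-→d1:-→d2:-→d3:-→d4:-→d5:-→d6:-→d7:-→d8:H1→d9:-→d10:-→d11:-→d12:-→d13:-→d14:-→d15:-→d16:H0  best=H0
  add 236.0.0.0/6 -> H0 at depth 6
  ? 236.7.209.152  path d0:-→d1:-→d2:-→d3:-→d4:-→d5:-→d6:H0→d7:-→d8:H1  best=H1
  ? 236.1.205.155  path d0:-→d1:-→d2:-→d3:-→d4:-→d5:-→d6:H0→d7:-→d8:H1  best=H1
  ? 236.4.79.23  path d0:-→d1:-→d2:-→d3:-→d4:-→d5:-→d6:H0→d7:-→d8:H1  best=H1
  add 28.1.188.0/23 -> H2 at depth 23
  ? 236.164.0.27  path d0:-→d1:-→d2:-→d3:-→d4:-→d5:-→d6:H0→d7:-→d8:H1→d9:-→d10:-→d11:-→d12:-→d13:-→d14:-→d15:-→d16:H0  best=H0
  add 28.1.188.199/32 -> H2 at depth 32
  ? 236.164.141.195  path d0:-→d1:-→d2:-→d3:-→d4:-→d5:-→d6:H0→d7:-→d8:H1→d9:-→d10:-→d11:-→d12:-→d13:-→d14:-→d15:-→d16:H0→d17:-→d18:-→d19:-→d20:-→d21:-→d22:-→d23:-→d24:-→d25:-→d26:H0  best=H0
  add 236.160.0.0/12 -> H0 at depth 12
  ? 236.164.0.1  path d0:-→d1:-→d2:-→d3:-→d4:-→d5:-→d6:H0→d7:-→d8:H1→d9:-→d10:-→d11:-→d12:H0→d13:-→d14:-→d15:-→d16:H0  best=H0
  ? 236.160.0.25  path d0:-→d1:-→d2:-→d3:-→d4:-→d5:-→d6:H0→d7:-→d8:H1→d9:-→d10:-→d11:-→d12:H0→d13:-  best=H0
  ? 236.160.0.2  path d0:-→d1:-→d2:-→d3:-→d4:-→d5:-→d6:H0→d7:-→d8:H1→d9:-→d10:-→d11:-→d12:H0→d13:-  best=H0
  add 28.1.188.199/32 -> H2 at depth 32

== LOOKUPS ==
["H1","H1","H1","H0","H0","H1","H1","H1","H0","H0","H0","H0","H0"]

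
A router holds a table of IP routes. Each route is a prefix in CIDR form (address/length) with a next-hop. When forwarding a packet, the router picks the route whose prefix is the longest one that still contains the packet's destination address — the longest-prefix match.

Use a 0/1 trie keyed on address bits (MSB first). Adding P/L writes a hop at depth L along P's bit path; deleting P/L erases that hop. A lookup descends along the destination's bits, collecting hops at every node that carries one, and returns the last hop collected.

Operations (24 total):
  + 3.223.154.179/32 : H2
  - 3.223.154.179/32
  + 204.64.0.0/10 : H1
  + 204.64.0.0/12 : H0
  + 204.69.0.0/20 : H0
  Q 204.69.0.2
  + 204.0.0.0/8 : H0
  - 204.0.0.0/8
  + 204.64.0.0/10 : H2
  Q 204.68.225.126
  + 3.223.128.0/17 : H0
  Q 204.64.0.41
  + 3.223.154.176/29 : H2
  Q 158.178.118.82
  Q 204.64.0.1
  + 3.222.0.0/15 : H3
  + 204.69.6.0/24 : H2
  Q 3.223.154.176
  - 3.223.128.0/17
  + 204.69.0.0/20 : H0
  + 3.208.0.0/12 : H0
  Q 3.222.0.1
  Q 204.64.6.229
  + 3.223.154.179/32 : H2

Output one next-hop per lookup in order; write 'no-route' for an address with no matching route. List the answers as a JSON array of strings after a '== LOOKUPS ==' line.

Apply in order:
  + 3.223.154.179/32 (H2) depth=32
  - 3.223.154.179/32 clear@32
  + 204.64.0.0/10 (H1) depth=10
  + 204.64.0.0/12 (H0) depth=12
  + 204.69.0.0/20 (H0) depth=20
  ? 204.69.0.2  path d0:-→d1:-→d2:-→d3:-→d4:-→d5:-→d6:-→d7:-→d8:-→d9:-→d10:H1→d11:-→d12:H0→d13:-→d14:-→d15:-→d16:-→d17:-→d18:-→d19:-→d20:H0  best=H0
  + 204.0.0.0/8 (H0) depth=8
  - 204.0.0.0/8 clear@8
  + 204.64.0.0/10 (H2) depth=10
  ? 204.68.225.126  path d0:-→d1:-→d2:-→d3:-→d4:-→d5:-→d6:-→d7:-→d8:-→d9:-→d10:H2→d11:-→d12:H0→d13:-→d14:-→d15:-  best=H0
  + 3.223.128.0/17 (H0) depth=17
  ? 204.64.0.41  path d0:-→d1:-→d2:-→d3:-→d4:-→d5:-→d6:-→d7:-→d8:-→d9:-→d10:H2→d11:-→d12:H0→d13:-  best=H0
  + 3.223.154.176/29 (H2) depth=29
  ? 158.178.118.82  path d0:-→d1:-  best=no-route
  ? 204.64.0.1  path d0:-→d1:-→d2:-→d3:-→d4:-→d5:-→d6:-→d7:-→d8:-→d9:-→d10:H2→d11:-→d12:H0→d13:-  best=H0
  + 3.222.0.0/15 (H3) depth=15
  + 204.69.6.0/24 (H2) depth=24
  ? 3.223.154.176  path d0:-→d1:-→d2:-→d3:-→d4:-→d5:-→d6:-→d7:-→d8:-→d9:-→d10:-→d11:-→d12:-→d13:-→d14:-→d15:H3→d16:-→d17:H0→d18:-→d19:-→d20:-→d21:-→d22:-→d23:-→d24:-→d25:-→d26:-→d27:-→d28:-→d29:H2→d30:-  best=H2
  - 3.223.128.0/17 clear@17
  + 204.69.0.0/20 (H0) depth=20
  + 3.208.0.0/12 (H0) depth=12
  ? 3.222.0.1  path d0:-→d1:-→d2:-→d3:-→d4:-→d5:-→d6:-→d7:-→d8:-→d9:-→d10:-→d11:-→d12:H0→d13:-→d14:-→d15:H3  best=H3
  ? 204.64.6.229  path d0:-→d1:-→d2:-→d3:-→d4:-→d5:-→d6:-→d7:-→d8:-→d9:-→d10:H2→d11:-→d12:H0→d13:-  best=H0
  + 3.223.154.179/32 (H2) depth=32

== LOOKUPS ==
["H0","H0","H0","no-route","H0","H2","H3","H0"]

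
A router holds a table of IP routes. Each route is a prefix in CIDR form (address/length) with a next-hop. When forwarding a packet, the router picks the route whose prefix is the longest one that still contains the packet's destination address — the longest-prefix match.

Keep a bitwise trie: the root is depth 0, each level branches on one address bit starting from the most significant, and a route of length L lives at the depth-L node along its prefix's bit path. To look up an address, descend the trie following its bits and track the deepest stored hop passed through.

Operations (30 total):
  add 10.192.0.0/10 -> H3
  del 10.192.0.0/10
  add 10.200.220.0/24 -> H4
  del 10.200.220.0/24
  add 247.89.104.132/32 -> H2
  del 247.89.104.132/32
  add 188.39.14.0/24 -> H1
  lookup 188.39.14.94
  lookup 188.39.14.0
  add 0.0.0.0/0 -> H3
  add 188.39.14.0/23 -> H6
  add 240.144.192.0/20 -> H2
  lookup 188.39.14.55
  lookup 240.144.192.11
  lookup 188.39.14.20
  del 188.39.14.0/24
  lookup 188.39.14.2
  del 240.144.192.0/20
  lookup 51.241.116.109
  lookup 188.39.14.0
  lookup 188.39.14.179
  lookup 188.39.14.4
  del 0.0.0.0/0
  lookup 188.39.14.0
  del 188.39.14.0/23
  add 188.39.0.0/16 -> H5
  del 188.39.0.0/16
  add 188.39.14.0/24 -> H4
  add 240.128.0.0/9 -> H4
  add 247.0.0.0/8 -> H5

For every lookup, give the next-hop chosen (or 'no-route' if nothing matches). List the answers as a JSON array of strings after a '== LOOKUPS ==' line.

Process each operation:
  + 10.192.0.0/10 (H3) depth=10
  del 10.192.0.0/10 (clear depth 10)
  + 10.200.220.0/24 (H4) depth=24
  del 10.200.220.0/24 (clear depth 24)
  + 247.89.104.132/32 (H2) depth=32
  del 247.89.104.132/32 (clear depth 32)
  + 188.39.14.0/24 (H1) depth=24
  Q 188.39.14.94: descend 101111000010011100001110 ; hops seen [H1] ; pick H1
  Q 188.39.14.0: descend 101111000010011100001110 ; hops seen [H1] ; pick H1
  + 0.0.0.0/0 (H3) depth=0
  + 188.39.14.0/23 (H6) depth=23
  + 240.144.192.0/20 (H2) depth=20
  Q 188.39.14.55: descend 101111000010011100001110 ; hops seen [H3,H6,H1] ; pick H1
  Q 240.144.192.11: descend 11110000100100001100 ; hops seen [H3,H2] ; pick H2
  Q 188.39.14.20: descend 101111000010011100001110 ; hops seen [H3,H6,H1] ; pick H1
  del 188.39.14.0/24 (clear depth 24)
  Q 188.39.14.2: descend 101111000010011100001110 ; hops seen [H3,H6] ; pick H6
  del 240.144.192.0/20 (clear depth 20)
  Q 51.241.116.109: descend 00 ; hops seen [H3] ; pick H3
  Q 188.39.14.0: descend 101111000010011100001110 ; hops seen [H3,H6] ; pick H6
  Q 188.39.14.179: descend 101111000010011100001110 ; hops seen [H3,H6] ; pick H6
  Q 188.39.14.4: descend 101111000010011100001110 ; hops seen [H3,H6] ; pick H6
  del 0.0.0.0/0 (clear depth 0)
  Q 188.39.14.0: descend 101111000010011100001110 ; hops seen [H6] ; pick H6
  del 188.39.14.0/23 (clear depth 23)
  + 188.39.0.0/16 (H5) depth=16
  del 188.39.0.0/16 (clear depth 16)
  + 188.39.14.0/24 (H4) depth=24
  + 240.128.0.0/9 (H4) depth=9
  + 247.0.0.0/8 (H5) depth=8

== LOOKUPS ==
["H1","H1","H1","H2","H1","H6","H3","H6","H6","H6","H6"]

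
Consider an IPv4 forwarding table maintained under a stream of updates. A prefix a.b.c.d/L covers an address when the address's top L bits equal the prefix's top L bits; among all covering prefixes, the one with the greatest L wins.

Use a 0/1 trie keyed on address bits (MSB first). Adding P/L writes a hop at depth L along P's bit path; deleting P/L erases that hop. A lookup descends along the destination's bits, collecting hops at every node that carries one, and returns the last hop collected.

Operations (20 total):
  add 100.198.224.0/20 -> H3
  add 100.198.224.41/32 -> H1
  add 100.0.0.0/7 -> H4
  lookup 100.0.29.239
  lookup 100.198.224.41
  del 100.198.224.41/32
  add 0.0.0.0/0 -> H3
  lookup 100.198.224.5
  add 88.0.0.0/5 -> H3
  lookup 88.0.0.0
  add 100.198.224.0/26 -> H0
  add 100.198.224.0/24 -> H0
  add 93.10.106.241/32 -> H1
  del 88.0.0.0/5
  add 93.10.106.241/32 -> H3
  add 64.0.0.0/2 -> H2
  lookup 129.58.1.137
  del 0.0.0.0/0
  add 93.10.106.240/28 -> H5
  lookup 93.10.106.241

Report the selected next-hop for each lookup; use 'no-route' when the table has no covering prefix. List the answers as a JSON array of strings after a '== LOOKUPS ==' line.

Trace:
  + 100.198.224.0/20 (H3) depth=20
  + 100.198.224.41/32 (H1) depth=32
  + 100.0.0.0/7 (H4) depth=7
  Q 100.0.29.239: descend 01100100 ; hops seen [H4] ; pick H4
  Q 100.198.224.41: descend 01100100110001101110000000101001 ; hops seen [H4,H3,H1] ; pick H1
  del 100.198.224.41/32 (clear depth 32)
  + 0.0.0.0/0 (H3) depth=0
  Q 100.198.224.5: descend 01100100110001101110000000 ; hops seen [H3,H4,H3] ; pick H3
  + 88.0.0.0/5 (H3) depth=5
  Q 88.0.0.0: descend 01011 ; hops seen [H3,H3] ; pick H3
  + 100.198.224.0/26 (H0) depth=26
  + 100.198.224.0/24 (H0) depth=24
  + 93.10.106.241/32 (H1) depth=32
  del 88.0.0.0/5 (clear depth 5)
  + 93.10.106.241/32 (H3) depth=32
  + 64.0.0.0/2 (H2) depth=2
  Q 129.58.1.137: descend ε ; hops seen [H3] ; pick H3
  del 0.0.0.0/0 (clear depth 0)
  + 93.10.106.240/28 (H5) depth=28
  Q 93.10.106.241: descend 01011101000010100110101011110001 ; hops seen [H2,H5,H3] ; pick H3

== LOOKUPS ==
["H4","H1","H3","H3","H3","H3"]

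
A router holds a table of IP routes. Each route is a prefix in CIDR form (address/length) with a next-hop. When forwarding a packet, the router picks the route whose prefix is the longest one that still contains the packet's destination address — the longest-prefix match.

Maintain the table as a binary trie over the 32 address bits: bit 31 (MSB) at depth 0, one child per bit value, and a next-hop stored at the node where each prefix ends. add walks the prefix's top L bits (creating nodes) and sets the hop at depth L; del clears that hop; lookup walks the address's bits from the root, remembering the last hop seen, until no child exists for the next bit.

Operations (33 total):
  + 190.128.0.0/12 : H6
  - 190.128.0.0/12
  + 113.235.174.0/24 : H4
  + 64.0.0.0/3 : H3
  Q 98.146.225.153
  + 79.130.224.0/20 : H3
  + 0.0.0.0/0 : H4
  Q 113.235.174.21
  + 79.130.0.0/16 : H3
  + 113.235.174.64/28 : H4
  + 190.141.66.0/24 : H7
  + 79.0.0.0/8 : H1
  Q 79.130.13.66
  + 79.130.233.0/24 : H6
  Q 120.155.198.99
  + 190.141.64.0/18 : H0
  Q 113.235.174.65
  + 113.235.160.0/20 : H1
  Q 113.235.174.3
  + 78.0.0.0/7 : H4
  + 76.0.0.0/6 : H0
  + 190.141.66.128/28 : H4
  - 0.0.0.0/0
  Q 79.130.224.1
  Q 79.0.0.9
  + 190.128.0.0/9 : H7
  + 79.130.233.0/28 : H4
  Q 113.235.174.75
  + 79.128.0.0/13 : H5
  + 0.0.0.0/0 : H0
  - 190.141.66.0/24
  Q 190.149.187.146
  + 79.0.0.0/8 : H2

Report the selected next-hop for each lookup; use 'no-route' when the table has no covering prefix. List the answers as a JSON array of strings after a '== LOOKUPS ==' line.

Apply in order:
  + 190.128.0.0/12 (H6) depth=12
  del 190.128.0.0/12 (clear depth 12)
  + 113.235.174.0/24 (H4) depth=24
  + 64.0.0.0/3 (H3) depth=3
  lookup 98.146.225.153: bits 011 walk d0:-→d1:-→d2:-→d3:- -> no-route
  + 79.130.224.0/20 (H3) depth=20
  + 0.0.0.0/0 (H4) depth=0
  lookup 113.235.174.21: bits 011100011110101110101110 walk d0:H4→d1:-→d2:-→d3:-→d4:-→d5:-→d6:-→d7:-→d8:-→d9:-→d10:-→d11:-→d12:-→d13:-→d14:-→d15:-→d16:-→d17:-→d18:-→d19:-→d20:-→d21:-→d22:-→d23:-→d24:H4 -> H4
  + 79.130.0.0/16 (H3) depth=16
  + 113.235.174.64/28 (H4) depth=28
  + 190.141.66.0/24 (H7) depth=24
  + 79.0.0.0/8 (H1) depth=8
  lookup 79.130.13.66: bits 0100111110000010 walk d0:H4→d1:-→d2:-→d3:H3→d4:-→d5:-→d6:-→d7:-→d8:H1→d9:-→d10:-→d11:-→d12:-→d13:-→d14:-→d15:-→d16:H3 -> H3
  + 79.130.233.0/24 (H6) depth=24
  lookup 120.155.198.99: bits 0111 walk d0:H4→d1:-→d2:-→d3:-→d4:- -> H4
  + 190.141.64.0/18 (H0) depth=18
  lookup 113.235.174.65: bits 0111000111101011101011100100 walk d0:H4→d1:-→d2:-→d3:-→d4:-→d5:-→d6:-→d7:-→d8:-→d9:-→d10:-→d11:-→d12:-→d13:-→d14:-→d15:-→d16:-→d17:-→d18:-→d19:-→d20:-→d21:-→d22:-→d23:-→d24:H4→d25:-→d26:-→d27:-→d28:H4 -> H4
  + 113.235.160.0/20 (H1) depth=20
  lookup 113.235.174.3: bits 0111000111101011101011100 walk d0:H4→d1:-→d2:-→d3:-→d4:-→d5:-→d6:-→d7:-→d8:-→d9:-→d10:-→d11:-→d12:-→d13:-→d14:-→d15:-→d16:-→d17:-→d18:-→d19:-→d20:H1→d21:-→d22:-→d23:-→d24:H4→d25:- -> H4
  + 78.0.0.0/7 (H4) depth=7
  + 76.0.0.0/6 (H0) depth=6
  + 190.141.66.128/28 (H4) depth=28
  del 0.0.0.0/0 (clear depth 0)
  lookup 79.130.224.1: bits 01001111100000101110 walk d0:-→d1:-→d2:-→d3:H3→d4:-→d5:-→d6:H0→d7:H4→d8:H1→d9:-→d10:-→d11:-→d12:-→d13:-→d14:-→d15:-→d16:H3→d17:-→d18:-→d19:-→d20:H3 -> H3
  lookup 79.0.0.9: bits 01001111 walk d0:-→d1:-→d2:-→d3:H3→d4:-→d5:-→d6:H0→d7:H4→d8:H1 -> H1
  + 190.128.0.0/9 (H7) depth=9
  + 79.130.233.0/28 (H4) depth=28
  lookup 113.235.174.75: bits 0111000111101011101011100100 walk d0:-→d1:-→d2:-→d3:-→d4:-→d5:-→d6:-→d7:-→d8:-→d9:-→d10:-→d11:-→d12:-→d13:-→d14:-→d15:-→d16:-→d17:-→d18:-→d19:-→d20:H1→d21:-→d22:-→d23:-→d24:H4→d25:-→d26:-→d27:-→d28:H4 -> H4
  + 79.128.0.0/13 (H5) depth=13
  + 0.0.0.0/0 (H0) depth=0
  del 190.141.66.0/24 (clear depth 24)
  lookup 190.149.187.146: bits 10111110100 walk d0:H0→d1:-→d2:-→d3:-→d4:-→d5:-→d6:-→d7:-→d8:-→d9:H7→d10:-→d11:- -> H7
  + 79.0.0.0/8 (H2) depth=8

== LOOKUPS ==
["no-route","H4","H3","H4","H4","H4","H3","H1","H4","H7"]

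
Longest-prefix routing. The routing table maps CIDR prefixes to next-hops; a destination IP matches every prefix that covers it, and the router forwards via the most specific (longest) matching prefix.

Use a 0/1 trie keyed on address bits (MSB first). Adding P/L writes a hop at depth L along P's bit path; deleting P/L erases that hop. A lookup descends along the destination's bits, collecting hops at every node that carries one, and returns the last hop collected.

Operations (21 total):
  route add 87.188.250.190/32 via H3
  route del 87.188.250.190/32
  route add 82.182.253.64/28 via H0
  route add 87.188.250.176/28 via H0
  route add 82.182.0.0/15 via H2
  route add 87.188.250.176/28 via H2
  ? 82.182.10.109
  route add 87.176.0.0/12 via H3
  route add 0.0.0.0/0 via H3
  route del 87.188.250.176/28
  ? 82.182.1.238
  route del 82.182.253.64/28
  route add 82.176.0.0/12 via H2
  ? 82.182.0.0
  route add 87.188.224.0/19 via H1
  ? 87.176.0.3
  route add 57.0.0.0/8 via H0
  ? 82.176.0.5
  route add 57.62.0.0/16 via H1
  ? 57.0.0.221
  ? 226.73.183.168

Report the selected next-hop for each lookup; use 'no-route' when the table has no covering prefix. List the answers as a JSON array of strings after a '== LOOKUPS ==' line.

Trace:
  add 87.188.250.190/32 -> H3 at depth 32
  del 87.188.250.190/32 (clear depth 32)
  add 82.182.253.64/28 -> H0 at depth 28
  add 87.188.250.176/28 -> H0 at depth 28
  add 82.182.0.0/15 -> H2 at depth 15
  add 87.188.250.176/28 -> H2 at depth 28
  lookup 82.182.10.109: bits 0101001010110110 walk d0:-→d1:-→d2:-→d3:-→d4:-→d5:-→d6:-→d7:-→d8:-→d9:-→d10:-→d11:-→d12:-→d13:-→d14:-→d15:H2→d16:- -> H2
  add 87.176.0.0/12 -> H3 at depth 12
  add 0.0.0.0/0 -> H3 at depth 0
  del 87.188.250.176/28 (clear depth 28)
  lookup 82.182.1.238: bits 0101001010110110 walk d0:H3→d1:-→d2:-→d3:-→d4:-→d5:-→d6:-→d7:-→d8:-→d9:-→d10:-→d11:-→d12:-→d13:-→d14:-→d15:H2→d16:- -> H2
  del 82.182.253.64/28 (clear depth 28)
  add 82.176.0.0/12 -> H2 at depth 12
  lookup 82.182.0.0: bits 0101001010110110 walk d0:H3→d1:-→d2:-→d3:-→d4:-→d5:-→d6:-→d7:-→d8:-→d9:-→d10:-→d11:-→d12:H2→d13:-→d14:-→d15:H2→d16:- -> H2
  add 87.188.224.0/19 -> H1 at depth 19
  lookup 87.176.0.3: bits 010101111011 walk d0:H3→d1:-→d2:-→d3:-→d4:-→d5:-→d6:-→d7:-→d8:-→d9:-→d10:-→d11:-→d12:H3 -> H3
  add 57.0.0.0/8 -> H0 at depth 8
  lookup 82.176.0.5: bits 0101001010110 walk d0:H3→d1:-→d2:-→d3:-→d4:-→d5:-→d6:-→d7:-→d8:-→d9:-→d10:-→d11:-→d12:H2→d13:- -> H2
  add 57.62.0.0/16 -> H1 at depth 16
  lookup 57.0.0.221: bits 0011100100 walk d0:H3→d1:-→d2:-→d3:-→d4:-→d5:-→d6:-→d7:-→d8:H0→d9:-→d10:- -> H0
  lookup 226.73.183.168: bits ε walk d0:H3 -> H3

== LOOKUPS ==
["H2","H2","H2","H3","H2","H0","H3"]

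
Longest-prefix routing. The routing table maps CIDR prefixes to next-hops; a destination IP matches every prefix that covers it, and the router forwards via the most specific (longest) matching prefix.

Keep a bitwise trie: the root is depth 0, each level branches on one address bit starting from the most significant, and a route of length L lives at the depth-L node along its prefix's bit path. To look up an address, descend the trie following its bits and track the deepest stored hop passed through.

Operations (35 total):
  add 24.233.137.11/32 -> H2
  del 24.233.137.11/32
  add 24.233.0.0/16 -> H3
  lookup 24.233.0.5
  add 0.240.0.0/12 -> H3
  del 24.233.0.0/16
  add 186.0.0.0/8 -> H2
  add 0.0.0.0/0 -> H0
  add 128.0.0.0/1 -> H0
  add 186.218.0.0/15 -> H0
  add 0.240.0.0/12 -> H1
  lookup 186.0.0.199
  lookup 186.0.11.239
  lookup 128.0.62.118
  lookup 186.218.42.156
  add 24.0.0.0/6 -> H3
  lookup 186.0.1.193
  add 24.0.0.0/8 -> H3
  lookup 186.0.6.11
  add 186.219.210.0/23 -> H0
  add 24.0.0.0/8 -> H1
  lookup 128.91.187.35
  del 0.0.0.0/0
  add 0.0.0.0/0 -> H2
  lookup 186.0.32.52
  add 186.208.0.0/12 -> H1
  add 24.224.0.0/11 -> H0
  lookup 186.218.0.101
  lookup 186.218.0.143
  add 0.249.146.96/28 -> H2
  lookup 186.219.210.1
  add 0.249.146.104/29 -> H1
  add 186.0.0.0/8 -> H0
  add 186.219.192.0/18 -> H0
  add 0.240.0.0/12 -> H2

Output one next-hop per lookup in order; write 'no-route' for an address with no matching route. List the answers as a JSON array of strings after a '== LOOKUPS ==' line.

Trace:
  add 24.233.137.11/32 -> H2 at depth 32
  del 24.233.137.11/32 (clear depth 32)
  add 24.233.0.0/16 -> H3 at depth 16
  lookup 24.233.0.5: bits 0001100011101001 walk d0:-→d1:-→d2:-→d3:-→d4:-→d5:-→d6:-→d7:-→d8:-→d9:-→d10:-→d11:-→d12:-→d13:-→d14:-→d15:-→d16:H3 -> H3
  add 0.240.0.0/12 -> H3 at depth 12
  del 24.233.0.0/16 (clear depth 16)
  add 186.0.0.0/8 -> H2 at depth 8
  add 0.0.0.0/0 -> H0 at depth 0
  add 128.0.0.0/1 -> H0 at depth 1
  add 186.218.0.0/15 -> H0 at depth 15
  add 0.240.0.0/12 -> H1 at depth 12
  lookup 186.0.0.199: bits 10111010 walk d0:H0→d1:H0→d2:-→d3:-→d4:-→d5:-→d6:-→d7:-→d8:H2 -> H2
  lookup 186.0.11.239: bits 10111010 walk d0:H0→d1:H0→d2:-→d3:-→d4:-→d5:-→d6:-→d7:-→d8:H2 -> H2
  lookup 128.0.62.118: bits 10 walk d0:H0→d1:H0→d2:- -> H0
  lookup 186.218.42.156: bits 101110101101101 walk d0:H0→d1:H0→d2:-→d3:-→d4:-→d5:-→d6:-→d7:-→d8:H2→d9:-→d10:-→d11:-→d12:-→d13:-→d14:-→d15:H0 -> H0
  add 24.0.0.0/6 -> H3 at depth 6
  lookup 186.0.1.193: bits 10111010 walk d0:H0→d1:H0→d2:-→d3:-→d4:-→d5:-→d6:-→d7:-→d8:H2 -> H2
  add 24.0.0.0/8 -> H3 at depth 8
  lookup 186.0.6.11: bits 10111010 walk d0:H0→d1:H0→d2:-→d3:-→d4:-→d5:-→d6:-→d7:-→d8:H2 -> H2
  add 186.219.210.0/23 -> H0 at depth 23
  add 24.0.0.0/8 -> H1 at depth 8
  lookup 128.91.187.35: bits 10 walk d0:H0→d1:H0→d2:- -> H0
  del 0.0.0.0/0 (clear depth 0)
  add 0.0.0.0/0 -> H2 at depth 0
  lookup 186.0.32.52: bits 10111010 walk d0:H2→d1:H0→d2:-→d3:-→d4:-→d5:-→d6:-→d7:-→d8:H2 -> H2
  add 186.208.0.0/12 -> H1 at depth 12
  add 24.224.0.0/11 -> H0 at depth 11
  lookup 186.218.0.101: bits 101110101101101 walk d0:H2→d1:H0→d2:-→d3:-→d4:-→d5:-→d6:-→d7:-→d8:H2→d9:-→d10:-→d11:-→d12:H1→d13:-→d14:-→d15:H0 -> H0
  lookup 186.218.0.143: bits 101110101101101 walk d0:H2→d1:H0→d2:-→d3:-→d4:-→d5:-→d6:-→d7:-→d8:H2→d9:-→d10:-→d11:-→d12:H1→d13:-→d14:-→d15:H0 -> H0
  add 0.249.146.96/28 -> H2 at depth 28
  lookup 186.219.210.1: bits 10111010110110111101001 walk d0:H2→d1:H0→d2:-→d3:-→d4:-→d5:-→d6:-→d7:-→d8:H2→d9:-→d10:-→d11:-→d12:H1→d13:-→d14:-→d15:H0→d16:-→d17:-→d18:-→d19:-→d20:-→d21:-→d22:-→d23:H0 -> H0
  add 0.249.146.104/29 -> H1 at depth 29
  add 186.0.0.0/8 -> H0 at depth 8
  add 186.219.192.0/18 -> H0 at depth 18
  add 0.240.0.0/12 -> H2 at depth 12

== LOOKUPS ==
["H3","H2","H2","H0","H0","H2","H2","H0","H2","H0","H0","H0"]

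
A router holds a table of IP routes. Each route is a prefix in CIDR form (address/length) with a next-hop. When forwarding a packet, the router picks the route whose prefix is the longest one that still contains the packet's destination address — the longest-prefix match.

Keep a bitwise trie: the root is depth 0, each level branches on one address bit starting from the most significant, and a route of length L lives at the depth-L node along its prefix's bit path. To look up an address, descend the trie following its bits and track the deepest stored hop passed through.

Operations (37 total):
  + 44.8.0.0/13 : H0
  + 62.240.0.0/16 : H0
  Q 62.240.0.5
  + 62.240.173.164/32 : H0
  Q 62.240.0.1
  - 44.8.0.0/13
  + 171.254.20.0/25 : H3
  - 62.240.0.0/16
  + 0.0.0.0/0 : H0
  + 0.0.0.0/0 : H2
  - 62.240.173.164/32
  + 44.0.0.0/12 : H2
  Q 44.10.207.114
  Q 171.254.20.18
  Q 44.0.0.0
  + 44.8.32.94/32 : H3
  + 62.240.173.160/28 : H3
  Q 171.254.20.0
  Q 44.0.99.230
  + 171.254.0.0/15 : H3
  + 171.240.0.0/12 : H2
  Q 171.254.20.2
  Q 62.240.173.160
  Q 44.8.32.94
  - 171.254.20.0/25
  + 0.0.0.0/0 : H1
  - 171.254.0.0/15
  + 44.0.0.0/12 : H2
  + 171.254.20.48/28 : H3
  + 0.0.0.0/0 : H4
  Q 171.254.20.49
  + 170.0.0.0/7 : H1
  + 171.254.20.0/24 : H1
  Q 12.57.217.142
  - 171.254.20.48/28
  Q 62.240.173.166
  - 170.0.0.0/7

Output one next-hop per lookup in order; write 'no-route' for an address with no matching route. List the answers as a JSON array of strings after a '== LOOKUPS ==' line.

Process each operation:
  + 44.8.0.0/13 (H0) depth=13
  + 62.240.0.0/16 (H0) depth=16
  Q 62.240.0.5: descend 0011111011110000 ; hops seen [H0] ; pick H0
  + 62.240.173.164/32 (H0) depth=32
  Q 62.240.0.1: descend 0011111011110000 ; hops seen [H0] ; pick H0
  - 44.8.0.0/13 clear@13
  + 171.254.20.0/25 (H3) depth=25
  - 62.240.0.0/16 clear@16
  + 0.0.0.0/0 (H0) depth=0
  + 0.0.0.0/0 (H2) depth=0
  - 62.240.173.164/32 clear@32
  + 44.0.0.0/12 (H2) depth=12
  Q 44.10.207.114: descend 0010110000001 ; hops seen [H2,H2] ; pick H2
  Q 171.254.20.18: descend 1010101111111110000101000 ; hops seen [H2,H3] ; pick H3
  Q 44.0.0.0: descend 001011000000 ; hops seen [H2,H2] ; pick H2
  + 44.8.32.94/32 (H3) depth=32
  + 62.240.173.160/28 (H3) depth=28
  Q 171.254.20.0: descend 1010101111111110000101000 ; hops seen [H2,H3] ; pick H3
  Q 44.0.99.230: descend 001011000000 ; hops seen [H2,H2] ; pick H2
  + 171.254.0.0/15 (H3) depth=15
  + 171.240.0.0/12 (H2) depth=12
  Q 171.254.20.2: descend 1010101111111110000101000 ; hops seen [H2,H2,H3,H3] ; pick H3
  Q 62.240.173.160: descend 00111110111100001010110110100 ; hops seen [H2,H3] ; pick H3
  Q 44.8.32.94: descend 00101100000010000010000001011110 ; hops seen [H2,H2,H3] ; pick H3
  - 171.254.20.0/25 clear@25
  + 0.0.0.0/0 (H1) depth=0
  - 171.254.0.0/15 clear@15
  + 44.0.0.0/12 (H2) depth=12
  + 171.254.20.48/28 (H3) depth=28
  + 0.0.0.0/0 (H4) depth=0
  Q 171.254.20.49: descend 1010101111111110000101000011 ; hops seen [H4,H2,H3] ; pick H3
  + 170.0.0.0/7 (H1) depth=7
  + 171.254.20.0/24 (H1) depth=24
  Q 12.57.217.142: descend 00 ; hops seen [H4] ; pick H4
  - 171.254.20.48/28 clear@28
  Q 62.240.173.166: descend 001111101111000010101101101001 ; hops seen [H4,H3] ; pick H3
  - 170.0.0.0/7 clear@7

== LOOKUPS ==
["H0","H0","H2","H3","H2","H3","H2","H3","H3","H3","H3","H4","H3"]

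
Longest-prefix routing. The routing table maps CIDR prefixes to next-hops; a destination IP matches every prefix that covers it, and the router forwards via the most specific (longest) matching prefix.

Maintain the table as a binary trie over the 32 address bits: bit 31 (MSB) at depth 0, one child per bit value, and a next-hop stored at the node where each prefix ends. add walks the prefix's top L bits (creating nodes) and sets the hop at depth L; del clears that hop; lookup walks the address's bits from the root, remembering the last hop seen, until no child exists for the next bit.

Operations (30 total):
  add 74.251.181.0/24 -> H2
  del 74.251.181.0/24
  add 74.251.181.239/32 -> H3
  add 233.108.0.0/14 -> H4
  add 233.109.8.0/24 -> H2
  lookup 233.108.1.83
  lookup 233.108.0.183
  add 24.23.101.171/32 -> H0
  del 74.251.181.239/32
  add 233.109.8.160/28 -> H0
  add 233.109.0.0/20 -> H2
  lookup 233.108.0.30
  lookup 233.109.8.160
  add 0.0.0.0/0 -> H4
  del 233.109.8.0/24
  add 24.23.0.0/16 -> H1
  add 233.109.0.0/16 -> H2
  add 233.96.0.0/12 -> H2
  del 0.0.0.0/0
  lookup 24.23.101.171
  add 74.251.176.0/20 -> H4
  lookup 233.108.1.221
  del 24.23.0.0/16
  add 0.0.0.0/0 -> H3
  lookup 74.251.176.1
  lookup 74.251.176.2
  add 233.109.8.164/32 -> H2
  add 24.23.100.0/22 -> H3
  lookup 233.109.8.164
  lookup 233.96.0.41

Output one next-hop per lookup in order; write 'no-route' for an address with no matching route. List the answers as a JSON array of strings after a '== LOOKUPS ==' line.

Apply in order:
  add 74.251.181.0/24 -> H2 at depth 24
  - 74.251.181.0/24 clear@24
  add 74.251.181.239/32 -> H3 at depth 32
  add 233.108.0.0/14 -> H4 at depth 14
  add 233.109.8.0/24 -> H2 at depth 24
  ? 233.108.1.83  path d0:-→d1:-→d2:-→d3:-→d4:-→d5:-→d6:-→d7:-→d8:-→d9:-→d10:-→d11:-→d12:-→d13:-→d14:H4→d15:-  best=H4
  ? 233.108.0.183  path d0:-→d1:-→d2:-→d3:-→d4:-→d5:-→d6:-→d7:-→d8:-→d9:-→d10:-→d11:-→d12:-→d13:-→d14:H4→d15:-  best=H4
  add 24.23.101.171/32 -> H0 at depth 32
  - 74.251.181.239/32 clear@32
  add 233.109.8.160/28 -> H0 at depth 28
  add 233.109.0.0/20 -> H2 at depth 20
  ? 233.108.0.30  path d0:-→d1:-→d2:-→d3:-→d4:-→d5:-→d6:-→d7:-→d8:-→d9:-→d10:-→d11:-→d12:-→d13:-→d14:H4→d15:-  best=H4
  ? 233.109.8.160  path d0:-→d1:-→d2:-→d3:-→d4:-→d5:-→d6:-→d7:-→d8:-→d9:-→d10:-→d11:-→d12:-→d13:-→d14:H4→d15:-→d16:-→d17:-→d18:-→d19:-→d20:H2→d21:-→d22:-→d23:-→d24:H2→d25:-→d26:-→d27:-→d28:H0  best=H0
  add 0.0.0.0/0 -> H4 at depth 0
  - 233.109.8.0/24 clear@24
  add 24.23.0.0/16 -> H1 at depth 16
  add 233.109.0.0/16 -> H2 at depth 16
  add 233.96.0.0/12 -> H2 at depth 12
  - 0.0.0.0/0 clear@0
  ? 24.23.101.171  path d0:-→d1:-→d2:-→d3:-→d4:-→d5:-→d6:-→d7:-→d8:-→d9:-→d10:-→d11:-→d12:-→d13:-→d14:-→d15:-→d16:H1→d17:-→d18:-→d19:-→d20:-→d21:-→d22:-→d23:-→d24:-→d25:-→d26:-→d27:-→d28:-→d29:-→d30:-→d31:-→d32:H0  best=H0
  add 74.251.176.0/20 -> H4 at depth 20
  ? 233.108.1.221  path d0:-→d1:-→d2:-→d3:-→d4:-→d5:-→d6:-→d7:-→d8:-→d9:-→d10:-→d11:-→d12:H2→d13:-→d14:H4→d15:-  best=H4
  - 24.23.0.0/16 clear@16
  add 0.0.0.0/0 -> H3 at depth 0
  ? 74.251.176.1  path d0:H3→d1:-→d2:-→d3:-→d4:-→d5:-→d6:-→d7:-→d8:-→d9:-→d10:-→d11:-→d12:-→d13:-→d14:-→d15:-→d16:-→d17:-→d18:-→d19:-→d20:H4→d21:-  best=H4
  ? 74.251.176.2  path d0:H3→d1:-→d2:-→d3:-→d4:-→d5:-→d6:-→d7:-→d8:-→d9:-→d10:-→d11:-→d12:-→d13:-→d14:-→d15:-→d16:-→d17:-→d18:-→d19:-→d20:H4→d21:-  best=H4
  add 233.109.8.164/32 -> H2 at depth 32
  add 24.23.100.0/22 -> H3 at depth 22
  ? 233.109.8.164  path d0:H3→d1:-→d2:-→d3:-→d4:-→d5:-→d6:-→d7:-→d8:-→d9:-→d10:-→d11:-→d12:H2→d13:-→d14:H4→d15:-→d16:H2→d17:-→d18:-→d19:-→d20:H2→d21:-→d22:-→d23:-→d24:-→d25:-→d26:-→d27:-→d28:H0→d29:-→d30:-→d31:-→d32:H2  best=H2
  ? 233.96.0.41  path d0:H3→d1:-→d2:-→d3:-→d4:-→d5:-→d6:-→d7:-→d8:-→d9:-→d10:-→d11:-→d12:H2  best=H2

== LOOKUPS ==
["H4","H4","H4","H0","H0","H4","H4","H4","H2","H2"]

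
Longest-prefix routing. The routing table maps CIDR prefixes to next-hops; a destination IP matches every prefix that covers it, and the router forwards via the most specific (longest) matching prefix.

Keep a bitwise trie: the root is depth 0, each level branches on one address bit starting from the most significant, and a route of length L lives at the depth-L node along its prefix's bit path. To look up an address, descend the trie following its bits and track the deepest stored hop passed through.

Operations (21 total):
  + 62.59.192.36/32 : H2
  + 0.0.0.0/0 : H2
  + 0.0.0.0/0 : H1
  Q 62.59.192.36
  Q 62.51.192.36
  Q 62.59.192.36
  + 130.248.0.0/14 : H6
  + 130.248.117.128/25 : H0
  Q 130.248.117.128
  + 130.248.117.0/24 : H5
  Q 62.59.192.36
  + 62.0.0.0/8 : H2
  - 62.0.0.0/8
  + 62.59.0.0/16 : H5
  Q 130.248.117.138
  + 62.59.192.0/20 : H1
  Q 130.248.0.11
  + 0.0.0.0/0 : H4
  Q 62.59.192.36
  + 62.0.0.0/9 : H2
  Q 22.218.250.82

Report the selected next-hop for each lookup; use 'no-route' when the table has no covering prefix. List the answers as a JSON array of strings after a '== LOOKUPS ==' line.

Trace:
  + 62.59.192.36/32 (H2) depth=32
  + 0.0.0.0/0 (H2) depth=0
  + 0.0.0.0/0 (H1) depth=0
  Q 62.59.192.36: descend 00111110001110111100000000100100 ; hops seen [H1,H2] ; pick H2
  Q 62.51.192.36: descend 001111100011 ; hops seen [H1] ; pick H1
  Q 62.59.192.36: descend 00111110001110111100000000100100 ; hops seen [H1,H2] ; pick H2
  + 130.248.0.0/14 (H6) depth=14
  + 130.248.117.128/25 (H0) depth=25
  Q 130.248.117.128: descend 1000001011111000011101011 ; hops seen [H1,H6,H0] ; pick H0
  + 130.248.117.0/24 (H5) depth=24
  Q 62.59.192.36: descend 00111110001110111100000000100100 ; hops seen [H1,H2] ; pick H2
  + 62.0.0.0/8 (H2) depth=8
  - 62.0.0.0/8 clear@8
  + 62.59.0.0/16 (H5) depth=16
  Q 130.248.117.138: descend 1000001011111000011101011 ; hops seen [H1,H6,H5,H0] ; pick H0
  + 62.59.192.0/20 (H1) depth=20
  Q 130.248.0.11: descend 10000010111110000 ; hops seen [H1,H6] ; pick H6
  + 0.0.0.0/0 (H4) depth=0
  Q 62.59.192.36: descend 00111110001110111100000000100100 ; hops seen [H4,H5,H1,H2] ; pick H2
  + 62.0.0.0/9 (H2) depth=9
  Q 22.218.250.82: descend 00 ; hops seen [H4] ; pick H4

== LOOKUPS ==
["H2","H1","H2","H0","H2","H0","H6","H2","H4"]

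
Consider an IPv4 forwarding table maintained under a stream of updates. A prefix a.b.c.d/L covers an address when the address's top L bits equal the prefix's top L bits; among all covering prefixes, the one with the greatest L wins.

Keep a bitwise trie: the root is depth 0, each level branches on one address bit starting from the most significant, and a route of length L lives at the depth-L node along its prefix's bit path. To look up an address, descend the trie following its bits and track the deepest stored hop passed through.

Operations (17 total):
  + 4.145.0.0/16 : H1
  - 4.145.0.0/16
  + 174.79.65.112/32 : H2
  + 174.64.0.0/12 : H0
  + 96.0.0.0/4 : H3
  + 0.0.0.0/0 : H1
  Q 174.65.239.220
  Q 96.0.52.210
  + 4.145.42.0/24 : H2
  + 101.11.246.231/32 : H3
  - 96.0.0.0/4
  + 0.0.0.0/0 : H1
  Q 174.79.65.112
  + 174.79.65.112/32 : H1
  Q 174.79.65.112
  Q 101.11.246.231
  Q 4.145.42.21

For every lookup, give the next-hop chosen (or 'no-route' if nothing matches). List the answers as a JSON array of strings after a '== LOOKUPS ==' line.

Trace:
  add 4.145.0.0/16 -> H1 at depth 16
  - 4.145.0.0/16 clear@16
  add 174.79.65.112/32 -> H2 at depth 32
  add 174.64.0.0/12 -> H0 at depth 12
  add 96.0.0.0/4 -> H3 at depth 4
  add 0.0.0.0/0 -> H1 at depth 0
  lookup 174.65.239.220: bits 101011100100 walk d0:H1→d1:-→d2:-→d3:-→d4:-→d5:-→d6:-→d7:-→d8:-→d9:-→d10:-→d11:-→d12:H0 -> H0
  lookup 96.0.52.210: bits 0110 walk d0:H1→d1:-→d2:-→d3:-→d4:H3 -> H3
  add 4.145.42.0/24 -> H2 at depth 24
  add 101.11.246.231/32 -> H3 at depth 32
  - 96.0.0.0/4 clear@4
  add 0.0.0.0/0 -> H1 at depth 0
  lookup 174.79.65.112: bits 10101110010011110100000101110000 walk d0:H1→d1:-→d2:-→d3:-→d4:-→d5:-→d6:-→d7:-→d8:-→d9:-→d10:-→d11:-→d12:H0→d13:-→d14:-→d15:-→d16:-→d17:-→d18:-→d19:-→d20:-→d21:-→d22:-→d23:-→d24:-→d25:-→d26:-→d27:-→d28:-→d29:-→d30:-→d31:-→d32:H2 -> H2
  add 174.79.65.112/32 -> H1 at depth 32
  lookup 174.79.65.112: bits 10101110010011110100000101110000 walk d0:H1→d1:-→d2:-→d3:-→d4:-→d5:-→d6:-→d7:-→d8:-→d9:-→d10:-→d11:-→d12:H0→d13:-→d14:-→d15:-→d16:-→d17:-→d18:-→d19:-→d20:-→d21:-→d22:-→d23:-→d24:-→d25:-→d26:-→d27:-→d28:-→d29:-→d30:-→d31:-→d32:H1 -> H1
  lookup 101.11.246.231: bits 01100101000010111111011011100111 walk d0:H1→d1:-→d2:-→d3:-→d4:-→d5:-→d6:-→d7:-→d8:-→d9:-→d10:-→d11:-→d12:-→d13:-→d14:-→d15:-→d16:-→d17:-→d18:-→d19:-→d20:-→d21:-→d22:-→d23:-→d24:-→d25:-→d26:-→d27:-→d28:-→d29:-→d30:-→d31:-→d32:H3 -> H3
  lookup 4.145.42.21: bits 000001001001000100101010 walk d0:H1→d1:-→d2:-→d3:-→d4:-→d5:-→d6:-→d7:-→d8:-→d9:-→d10:-→d11:-→d12:-→d13:-→d14:-→d15:-→d16:-→d17:-→d18:-→d19:-→d20:-→d21:-→d22:-→d23:-→d24:H2 -> H2

== LOOKUPS ==
["H0","H3","H2","H1","H3","H2"]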